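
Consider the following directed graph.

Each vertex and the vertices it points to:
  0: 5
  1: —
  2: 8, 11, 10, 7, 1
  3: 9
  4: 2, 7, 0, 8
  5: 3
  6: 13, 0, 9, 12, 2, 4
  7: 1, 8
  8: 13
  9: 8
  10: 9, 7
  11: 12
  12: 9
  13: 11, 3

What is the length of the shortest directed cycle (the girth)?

4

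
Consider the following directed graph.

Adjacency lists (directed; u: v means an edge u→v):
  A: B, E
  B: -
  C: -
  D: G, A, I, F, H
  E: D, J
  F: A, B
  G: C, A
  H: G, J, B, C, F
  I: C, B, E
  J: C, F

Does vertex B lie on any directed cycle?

No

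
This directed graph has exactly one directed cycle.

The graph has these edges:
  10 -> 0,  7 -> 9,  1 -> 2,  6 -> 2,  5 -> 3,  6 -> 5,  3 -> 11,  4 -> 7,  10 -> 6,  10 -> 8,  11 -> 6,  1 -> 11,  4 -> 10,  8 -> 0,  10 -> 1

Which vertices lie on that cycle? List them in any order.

3, 5, 6, 11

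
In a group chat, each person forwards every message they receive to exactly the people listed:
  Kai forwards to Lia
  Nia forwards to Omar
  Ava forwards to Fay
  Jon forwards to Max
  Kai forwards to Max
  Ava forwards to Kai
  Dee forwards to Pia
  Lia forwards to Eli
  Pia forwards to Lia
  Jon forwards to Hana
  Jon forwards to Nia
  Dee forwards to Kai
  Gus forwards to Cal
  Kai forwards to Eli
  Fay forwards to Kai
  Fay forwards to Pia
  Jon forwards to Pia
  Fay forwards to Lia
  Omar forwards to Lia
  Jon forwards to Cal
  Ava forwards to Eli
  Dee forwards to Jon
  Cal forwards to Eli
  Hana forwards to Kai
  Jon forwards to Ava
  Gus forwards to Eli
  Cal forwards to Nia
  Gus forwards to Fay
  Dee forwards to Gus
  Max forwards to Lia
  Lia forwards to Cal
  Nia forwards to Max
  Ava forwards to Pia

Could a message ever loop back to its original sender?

DFS with white/gray/black marking, starting from Dee:
Dee gray
  Gus gray
    Cal gray
      Nia gray
        Omar gray
          Lia gray
            Lia→Cal: Cal is gray → back edge
Back edge found, so a cycle exists: Cal → Nia → Omar → Lia → Cal.

Yes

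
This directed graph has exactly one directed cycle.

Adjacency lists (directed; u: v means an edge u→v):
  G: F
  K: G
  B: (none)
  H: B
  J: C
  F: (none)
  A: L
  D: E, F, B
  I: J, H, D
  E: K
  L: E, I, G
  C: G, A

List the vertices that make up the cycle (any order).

A, C, I, J, L

DFS with gray/black marking from L:
L gray
  E gray
    K gray
      G gray
        F gray
        F black
      G black
    K black
  E black
  I gray
    J gray
      C gray
        C→G: G black — skip
        A gray
          A→L: L is gray → back edge
Back edge closes the cycle L → I → J → C → A → L; its vertices are {A, C, I, J, L}.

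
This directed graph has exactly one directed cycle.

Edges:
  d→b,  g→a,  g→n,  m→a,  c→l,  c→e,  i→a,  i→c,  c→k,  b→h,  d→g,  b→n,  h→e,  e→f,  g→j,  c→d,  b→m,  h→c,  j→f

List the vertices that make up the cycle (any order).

DFS with gray/black marking from c:
c gray
  l gray
  l black
  e gray
    f gray
    f black
  e black
  d gray
    g gray
      n gray
      n black
      j gray
        j→f: f black — skip
      j black
      a gray
      a black
    g black
    b gray
      b→n: n black — skip
      h gray
        h→c: c is gray → back edge
Back edge closes the cycle c → d → b → h → c; its vertices are {b, c, d, h}.

b, c, d, h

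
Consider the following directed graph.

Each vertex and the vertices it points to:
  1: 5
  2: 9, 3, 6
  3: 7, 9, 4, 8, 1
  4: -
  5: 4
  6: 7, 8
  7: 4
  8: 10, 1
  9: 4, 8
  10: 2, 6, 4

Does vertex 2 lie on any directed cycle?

Yes

2 is on a cycle iff 2 can reach itself via ≥1 edge.
2 → 9 → 8 → 10 → 2 — yes.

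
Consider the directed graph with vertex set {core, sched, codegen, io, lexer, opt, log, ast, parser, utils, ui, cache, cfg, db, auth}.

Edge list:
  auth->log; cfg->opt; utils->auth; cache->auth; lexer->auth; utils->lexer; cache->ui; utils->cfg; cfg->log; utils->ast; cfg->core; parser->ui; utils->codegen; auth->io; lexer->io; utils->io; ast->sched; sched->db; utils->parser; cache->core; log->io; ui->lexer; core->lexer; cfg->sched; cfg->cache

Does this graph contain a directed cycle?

DFS with white/gray/black marking, starting from parser:
parser gray
  ui gray
    lexer gray
      auth gray
        io gray
        io black
        log gray
          log→io: io black — skip
        log black
      auth black
      lexer→io: io black — skip
    lexer black
  ui black
parser black
core gray
  core→lexer: lexer black — skip
core black
sched gray
  db gray
  db black
sched black
codegen gray
codegen black
opt gray
opt black
ast gray
  ast→sched: sched black — skip
ast black
utils gray
  utils→ast: ast black — skip
  utils→parser: parser black — skip
  utils→codegen: codegen black — skip
  utils→auth: auth black — skip
  utils→io: io black — skip
  utils→lexer: lexer black — skip
  cfg gray
    cfg→core: core black — skip
    cfg→sched: sched black — skip
    cache gray
      cache→ui: ui black — skip
      cache→auth: auth black — skip
      cache→core: core black — skip
    cache black
    cfg→opt: opt black — skip
    cfg→log: log black — skip
  cfg black
utils black
Every edge goes to a white or black vertex — no back edge, so the graph is acyclic.

No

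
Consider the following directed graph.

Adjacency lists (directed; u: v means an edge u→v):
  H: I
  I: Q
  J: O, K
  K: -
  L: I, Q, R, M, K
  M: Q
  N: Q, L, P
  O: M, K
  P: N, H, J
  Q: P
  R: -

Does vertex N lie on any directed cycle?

Yes

N is on a cycle iff N can reach itself via ≥1 edge.
N → P → N — yes.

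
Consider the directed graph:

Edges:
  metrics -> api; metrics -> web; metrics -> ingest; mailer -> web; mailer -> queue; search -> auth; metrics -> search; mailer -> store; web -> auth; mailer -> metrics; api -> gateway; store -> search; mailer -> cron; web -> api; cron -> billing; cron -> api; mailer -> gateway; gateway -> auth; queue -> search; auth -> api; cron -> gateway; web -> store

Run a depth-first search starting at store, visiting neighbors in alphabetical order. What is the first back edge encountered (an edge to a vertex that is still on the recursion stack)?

DFS from store (visiting neighbors in alphabetical order); mark gray on enter, black on exit:
store gray
  search gray
    auth gray
      api gray
        gateway gray
          gateway→auth: auth is gray → back edge
First back edge: gateway → auth.

gateway->auth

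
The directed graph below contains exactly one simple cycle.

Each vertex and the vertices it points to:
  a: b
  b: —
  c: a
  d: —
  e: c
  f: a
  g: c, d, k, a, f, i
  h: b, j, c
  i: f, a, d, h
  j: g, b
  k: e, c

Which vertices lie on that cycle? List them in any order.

DFS with gray/black marking from j:
j gray
  g gray
    c gray
      a gray
        b gray
        b black
      a black
    c black
    d gray
    d black
    k gray
      e gray
        e→c: c black — skip
      e black
      k→c: c black — skip
    k black
    g→a: a black — skip
    f gray
      f→a: a black — skip
    f black
    i gray
      i→f: f black — skip
      i→a: a black — skip
      i→d: d black — skip
      h gray
        h→b: b black — skip
        h→j: j is gray → back edge
Back edge closes the cycle j → g → i → h → j; its vertices are {g, h, i, j}.

g, h, i, j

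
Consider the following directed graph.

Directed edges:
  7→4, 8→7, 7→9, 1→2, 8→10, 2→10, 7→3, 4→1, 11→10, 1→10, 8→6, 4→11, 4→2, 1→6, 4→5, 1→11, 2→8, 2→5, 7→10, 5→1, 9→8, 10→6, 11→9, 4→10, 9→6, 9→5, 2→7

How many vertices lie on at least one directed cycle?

8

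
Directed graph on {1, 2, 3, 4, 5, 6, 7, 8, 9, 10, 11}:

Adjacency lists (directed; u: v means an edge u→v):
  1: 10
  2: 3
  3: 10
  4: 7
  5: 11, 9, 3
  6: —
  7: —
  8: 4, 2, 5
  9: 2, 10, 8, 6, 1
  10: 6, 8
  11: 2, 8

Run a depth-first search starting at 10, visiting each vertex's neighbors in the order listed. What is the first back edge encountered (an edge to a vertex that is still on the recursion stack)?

3->10

DFS from 10 (visiting each vertex's neighbors in the order listed); mark gray on enter, black on exit:
10 gray
  6 gray
  6 black
  8 gray
    4 gray
      7 gray
      7 black
    4 black
    2 gray
      3 gray
        3→10: 10 is gray → back edge
First back edge: 3 → 10.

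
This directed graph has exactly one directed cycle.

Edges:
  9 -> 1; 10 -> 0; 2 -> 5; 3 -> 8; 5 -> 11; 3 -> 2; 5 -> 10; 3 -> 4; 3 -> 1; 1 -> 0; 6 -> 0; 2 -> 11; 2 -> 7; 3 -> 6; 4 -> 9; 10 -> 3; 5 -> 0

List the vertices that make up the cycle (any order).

2, 3, 5, 10

DFS with gray/black marking from 3:
3 gray
  1 gray
    0 gray
    0 black
  1 black
  2 gray
    5 gray
      11 gray
      11 black
      5→0: 0 black — skip
      10 gray
        10→3: 3 is gray → back edge
Back edge closes the cycle 3 → 2 → 5 → 10 → 3; its vertices are {2, 3, 5, 10}.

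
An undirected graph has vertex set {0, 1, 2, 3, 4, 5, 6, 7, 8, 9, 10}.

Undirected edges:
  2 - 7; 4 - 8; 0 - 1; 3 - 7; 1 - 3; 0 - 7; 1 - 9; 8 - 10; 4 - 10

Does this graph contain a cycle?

Yes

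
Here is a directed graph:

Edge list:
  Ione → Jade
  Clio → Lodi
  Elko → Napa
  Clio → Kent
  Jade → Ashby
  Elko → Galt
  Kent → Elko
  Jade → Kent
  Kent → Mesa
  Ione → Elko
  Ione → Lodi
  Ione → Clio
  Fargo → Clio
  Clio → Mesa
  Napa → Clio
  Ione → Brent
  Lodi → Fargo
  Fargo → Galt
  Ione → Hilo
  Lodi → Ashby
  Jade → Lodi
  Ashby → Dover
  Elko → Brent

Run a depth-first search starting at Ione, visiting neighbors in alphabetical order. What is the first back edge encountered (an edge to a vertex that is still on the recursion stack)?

DFS from Ione (visiting neighbors in alphabetical order); mark gray on enter, black on exit:
Ione gray
  Brent gray
  Brent black
  Clio gray
    Kent gray
      Elko gray
        Elko→Brent: Brent black — skip
        Galt gray
        Galt black
        Napa gray
          Napa→Clio: Clio is gray → back edge
First back edge: Napa → Clio.

Napa->Clio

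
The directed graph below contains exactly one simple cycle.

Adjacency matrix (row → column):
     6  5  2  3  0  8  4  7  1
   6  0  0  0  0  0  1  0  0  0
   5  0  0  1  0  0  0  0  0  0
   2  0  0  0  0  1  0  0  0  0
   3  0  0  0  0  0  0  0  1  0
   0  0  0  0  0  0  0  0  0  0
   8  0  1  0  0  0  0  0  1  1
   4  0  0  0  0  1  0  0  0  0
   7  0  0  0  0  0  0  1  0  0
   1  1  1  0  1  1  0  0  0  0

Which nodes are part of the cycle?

1, 6, 8

DFS with gray/black marking from 8:
8 gray
  5 gray
    2 gray
      0 gray
      0 black
    2 black
  5 black
  1 gray
    1→0: 0 black — skip
    6 gray
      6→8: 8 is gray → back edge
Back edge closes the cycle 8 → 1 → 6 → 8; its vertices are {1, 6, 8}.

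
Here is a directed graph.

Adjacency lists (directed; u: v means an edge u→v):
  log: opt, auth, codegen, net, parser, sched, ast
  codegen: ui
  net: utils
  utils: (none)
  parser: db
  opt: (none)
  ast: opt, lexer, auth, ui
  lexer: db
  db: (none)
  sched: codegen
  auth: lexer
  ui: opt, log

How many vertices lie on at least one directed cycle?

5

A vertex is on a directed cycle iff it belongs to a strongly connected component of size ≥ 2 (or has a self-loop).
The vertices on cycles are {ui, ast, log, sched, codegen} — 5 in total.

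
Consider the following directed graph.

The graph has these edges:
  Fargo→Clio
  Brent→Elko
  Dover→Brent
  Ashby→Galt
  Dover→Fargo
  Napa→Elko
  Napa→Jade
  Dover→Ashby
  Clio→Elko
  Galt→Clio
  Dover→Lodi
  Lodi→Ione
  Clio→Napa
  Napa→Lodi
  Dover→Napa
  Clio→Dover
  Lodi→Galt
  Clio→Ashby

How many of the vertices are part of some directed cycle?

A vertex is on a directed cycle iff it belongs to a strongly connected component of size ≥ 2 (or has a self-loop).
The vertices on cycles are {Clio, Galt, Lodi, Napa, Ashby, Dover, Fargo} — 7 in total.

7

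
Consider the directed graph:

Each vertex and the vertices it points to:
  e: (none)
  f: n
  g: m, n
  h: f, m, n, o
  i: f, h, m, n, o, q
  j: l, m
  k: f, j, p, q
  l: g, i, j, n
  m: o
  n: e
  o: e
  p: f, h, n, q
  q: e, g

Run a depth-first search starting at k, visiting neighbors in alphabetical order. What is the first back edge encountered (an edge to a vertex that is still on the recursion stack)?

l→j

DFS from k (visiting neighbors in alphabetical order); mark gray on enter, black on exit:
k gray
  f gray
    n gray
      e gray
      e black
    n black
  f black
  j gray
    l gray
      g gray
        m gray
          o gray
            o→e: e black — skip
          o black
        m black
        g→n: n black — skip
      g black
      i gray
        i→f: f black — skip
        h gray
          h→f: f black — skip
          h→m: m black — skip
          h→n: n black — skip
          h→o: o black — skip
        h black
        i→m: m black — skip
        i→n: n black — skip
        i→o: o black — skip
        q gray
          q→e: e black — skip
          q→g: g black — skip
        q black
      i black
      l→j: j is gray → back edge
First back edge: l → j.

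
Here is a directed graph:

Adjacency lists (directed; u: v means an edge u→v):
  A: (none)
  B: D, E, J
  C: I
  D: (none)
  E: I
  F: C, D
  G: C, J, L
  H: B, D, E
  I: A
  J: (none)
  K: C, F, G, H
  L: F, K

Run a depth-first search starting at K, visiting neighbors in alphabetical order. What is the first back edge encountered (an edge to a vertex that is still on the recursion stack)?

L->K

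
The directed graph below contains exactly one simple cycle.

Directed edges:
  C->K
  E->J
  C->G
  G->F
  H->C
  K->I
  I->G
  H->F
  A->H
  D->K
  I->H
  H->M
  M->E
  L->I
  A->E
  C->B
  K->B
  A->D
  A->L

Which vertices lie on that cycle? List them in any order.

DFS with gray/black marking from H:
H gray
  F gray
  F black
  M gray
    E gray
      J gray
      J black
    E black
  M black
  C gray
    G gray
      G→F: F black — skip
    G black
    K gray
      I gray
        I→H: H is gray → back edge
Back edge closes the cycle H → C → K → I → H; its vertices are {C, H, I, K}.

C, H, I, K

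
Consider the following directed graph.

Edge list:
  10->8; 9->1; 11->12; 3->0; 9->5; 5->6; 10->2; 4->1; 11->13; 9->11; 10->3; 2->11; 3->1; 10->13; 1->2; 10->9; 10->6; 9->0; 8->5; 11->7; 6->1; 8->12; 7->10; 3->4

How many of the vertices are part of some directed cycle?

A vertex is on a directed cycle iff it belongs to a strongly connected component of size ≥ 2 (or has a self-loop).
The vertices on cycles are {1, 2, 3, 4, 5, 6, 7, 8, 9, 10, 11} — 11 in total.

11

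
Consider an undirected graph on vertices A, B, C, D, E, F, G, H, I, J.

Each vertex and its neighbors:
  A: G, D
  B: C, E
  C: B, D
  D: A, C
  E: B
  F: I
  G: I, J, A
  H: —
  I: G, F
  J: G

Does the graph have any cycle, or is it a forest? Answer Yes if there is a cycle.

DFS, tracking each vertex's parent; an edge to a visited non-parent vertex closes a cycle.
Start from J:
visit J (parent –)
  visit G (parent J)
    visit I (parent G)
      I–G: parent, skip
      visit F (parent I)
        F–I: parent, skip
    G–J: parent, skip
    visit A (parent G)
      A–G: parent, skip
      visit D (parent A)
        D–A: parent, skip
        visit C (parent D)
          visit B (parent C)
            B–C: parent, skip
            visit E (parent B)
              E–B: parent, skip
          C–D: parent, skip
visit H (parent –)
No non-parent visited neighbor found — the graph is a forest.

No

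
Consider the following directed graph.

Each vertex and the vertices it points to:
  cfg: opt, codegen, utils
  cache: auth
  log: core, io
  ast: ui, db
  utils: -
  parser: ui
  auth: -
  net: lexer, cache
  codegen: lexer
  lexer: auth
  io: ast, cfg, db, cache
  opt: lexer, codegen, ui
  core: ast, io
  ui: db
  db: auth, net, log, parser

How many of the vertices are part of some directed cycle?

9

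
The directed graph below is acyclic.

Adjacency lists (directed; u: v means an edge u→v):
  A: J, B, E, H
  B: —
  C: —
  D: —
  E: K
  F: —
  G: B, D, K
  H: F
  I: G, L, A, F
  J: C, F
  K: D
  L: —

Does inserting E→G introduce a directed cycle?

Adding E→G creates a cycle iff G can already reach E.
Explore from G: no path reaches E. The graph stays acyclic.

No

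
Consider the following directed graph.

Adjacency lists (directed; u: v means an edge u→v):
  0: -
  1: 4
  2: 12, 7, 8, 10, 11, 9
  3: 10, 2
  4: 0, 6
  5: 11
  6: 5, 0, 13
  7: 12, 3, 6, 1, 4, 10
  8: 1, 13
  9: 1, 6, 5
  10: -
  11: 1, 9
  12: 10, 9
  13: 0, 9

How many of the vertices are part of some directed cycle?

A vertex is on a directed cycle iff it belongs to a strongly connected component of size ≥ 2 (or has a self-loop).
The vertices on cycles are {1, 2, 3, 4, 5, 6, 7, 9, 11, 13} — 10 in total.

10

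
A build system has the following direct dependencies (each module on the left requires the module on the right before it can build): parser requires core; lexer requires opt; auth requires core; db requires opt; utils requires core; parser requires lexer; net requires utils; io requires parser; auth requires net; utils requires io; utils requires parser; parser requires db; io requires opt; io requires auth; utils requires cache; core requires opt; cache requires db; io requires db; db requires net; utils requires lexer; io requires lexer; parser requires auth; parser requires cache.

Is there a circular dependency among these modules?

Yes

DFS with white/gray/black marking, starting from auth:
auth gray
  net gray
    utils gray
      io gray
        opt gray
        opt black
        lexer gray
          lexer→opt: opt black — skip
        lexer black
        parser gray
          parser→auth: auth is gray → back edge
Back edge found, so a cycle exists: auth → net → utils → io → parser → auth.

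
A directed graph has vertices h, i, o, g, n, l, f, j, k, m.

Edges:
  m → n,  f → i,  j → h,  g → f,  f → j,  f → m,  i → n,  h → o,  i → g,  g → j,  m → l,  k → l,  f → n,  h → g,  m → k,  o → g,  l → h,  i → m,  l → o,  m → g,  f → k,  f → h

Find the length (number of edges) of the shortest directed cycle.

3

For each vertex v, BFS finds the shortest path from v back to v.
The shortest such closed walk is f → i → g → f, length 3.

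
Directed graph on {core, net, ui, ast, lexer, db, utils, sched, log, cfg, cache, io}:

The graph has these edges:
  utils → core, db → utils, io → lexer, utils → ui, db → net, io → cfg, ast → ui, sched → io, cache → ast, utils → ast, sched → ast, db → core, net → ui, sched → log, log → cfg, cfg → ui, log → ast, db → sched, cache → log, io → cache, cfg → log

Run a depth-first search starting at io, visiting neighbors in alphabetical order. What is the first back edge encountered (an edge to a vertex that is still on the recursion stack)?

DFS from io (visiting neighbors in alphabetical order); mark gray on enter, black on exit:
io gray
  cache gray
    ast gray
      ui gray
      ui black
    ast black
    log gray
      log→ast: ast black — skip
      cfg gray
        cfg→log: log is gray → back edge
First back edge: cfg → log.

cfg→log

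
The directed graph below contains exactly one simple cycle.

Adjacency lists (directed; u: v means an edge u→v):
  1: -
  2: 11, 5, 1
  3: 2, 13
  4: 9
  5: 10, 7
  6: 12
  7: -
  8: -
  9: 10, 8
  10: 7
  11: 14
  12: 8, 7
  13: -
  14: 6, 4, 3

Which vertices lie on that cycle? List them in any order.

2, 3, 11, 14

DFS with gray/black marking from 11:
11 gray
  14 gray
    6 gray
      12 gray
        8 gray
        8 black
        7 gray
        7 black
      12 black
    6 black
    4 gray
      9 gray
        10 gray
          10→7: 7 black — skip
        10 black
        9→8: 8 black — skip
      9 black
    4 black
    3 gray
      2 gray
        2→11: 11 is gray → back edge
Back edge closes the cycle 11 → 14 → 3 → 2 → 11; its vertices are {2, 3, 11, 14}.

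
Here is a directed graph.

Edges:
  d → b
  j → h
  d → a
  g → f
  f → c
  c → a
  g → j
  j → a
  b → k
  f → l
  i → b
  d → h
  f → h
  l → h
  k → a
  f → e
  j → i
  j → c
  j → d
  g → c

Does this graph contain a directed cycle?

DFS with white/gray/black marking, starting from f:
f gray
  h gray
  h black
  e gray
  e black
  c gray
    a gray
    a black
  c black
  l gray
    l→h: h black — skip
  l black
f black
b gray
  k gray
    k→a: a black — skip
  k black
b black
d gray
  d→a: a black — skip
  d→h: h black — skip
  d→b: b black — skip
d black
g gray
  g→c: c black — skip
  g→f: f black — skip
  j gray
    j→a: a black — skip
    j→h: h black — skip
    i gray
      i→b: b black — skip
    i black
    j→d: d black — skip
    j→c: c black — skip
  j black
g black
Every edge goes to a white or black vertex — no back edge, so the graph is acyclic.

No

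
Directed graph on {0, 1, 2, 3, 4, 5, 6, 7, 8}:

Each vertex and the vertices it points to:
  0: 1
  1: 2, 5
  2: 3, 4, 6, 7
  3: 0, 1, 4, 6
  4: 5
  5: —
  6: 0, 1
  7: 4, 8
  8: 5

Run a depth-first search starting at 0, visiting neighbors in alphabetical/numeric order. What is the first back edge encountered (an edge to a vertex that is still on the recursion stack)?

DFS from 0 (visiting neighbors in alphabetical/numeric order); mark gray on enter, black on exit:
0 gray
  1 gray
    2 gray
      3 gray
        3→0: 0 is gray → back edge
First back edge: 3 → 0.

3->0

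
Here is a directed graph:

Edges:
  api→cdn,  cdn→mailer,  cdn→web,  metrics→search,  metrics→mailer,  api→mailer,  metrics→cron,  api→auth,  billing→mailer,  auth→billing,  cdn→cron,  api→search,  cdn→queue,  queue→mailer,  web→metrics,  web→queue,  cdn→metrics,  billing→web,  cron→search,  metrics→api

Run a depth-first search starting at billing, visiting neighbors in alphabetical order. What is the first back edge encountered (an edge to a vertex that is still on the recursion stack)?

auth→billing

DFS from billing (visiting neighbors in alphabetical order); mark gray on enter, black on exit:
billing gray
  mailer gray
  mailer black
  web gray
    metrics gray
      api gray
        auth gray
          auth→billing: billing is gray → back edge
First back edge: auth → billing.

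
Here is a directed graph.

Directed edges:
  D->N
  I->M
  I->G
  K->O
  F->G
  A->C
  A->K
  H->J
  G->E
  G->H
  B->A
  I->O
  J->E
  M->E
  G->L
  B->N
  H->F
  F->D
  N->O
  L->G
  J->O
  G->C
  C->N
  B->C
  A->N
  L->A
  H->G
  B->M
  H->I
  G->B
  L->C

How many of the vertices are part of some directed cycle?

A vertex is on a directed cycle iff it belongs to a strongly connected component of size ≥ 2 (or has a self-loop).
The vertices on cycles are {F, G, H, I, L} — 5 in total.

5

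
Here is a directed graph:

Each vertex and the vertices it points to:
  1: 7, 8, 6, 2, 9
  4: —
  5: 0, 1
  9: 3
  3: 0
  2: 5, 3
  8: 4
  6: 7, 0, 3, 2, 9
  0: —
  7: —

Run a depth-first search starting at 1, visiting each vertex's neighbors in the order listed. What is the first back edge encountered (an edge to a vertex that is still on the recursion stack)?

5→1

DFS from 1 (visiting each vertex's neighbors in the order listed); mark gray on enter, black on exit:
1 gray
  7 gray
  7 black
  8 gray
    4 gray
    4 black
  8 black
  6 gray
    6→7: 7 black — skip
    0 gray
    0 black
    3 gray
      3→0: 0 black — skip
    3 black
    2 gray
      5 gray
        5→0: 0 black — skip
        5→1: 1 is gray → back edge
First back edge: 5 → 1.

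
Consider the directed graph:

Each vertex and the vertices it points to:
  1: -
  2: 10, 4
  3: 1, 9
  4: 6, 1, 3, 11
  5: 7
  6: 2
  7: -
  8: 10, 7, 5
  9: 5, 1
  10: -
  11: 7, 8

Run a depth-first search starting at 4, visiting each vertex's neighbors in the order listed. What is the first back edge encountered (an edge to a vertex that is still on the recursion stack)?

2->4

DFS from 4 (visiting each vertex's neighbors in the order listed); mark gray on enter, black on exit:
4 gray
  6 gray
    2 gray
      10 gray
      10 black
      2→4: 4 is gray → back edge
First back edge: 2 → 4.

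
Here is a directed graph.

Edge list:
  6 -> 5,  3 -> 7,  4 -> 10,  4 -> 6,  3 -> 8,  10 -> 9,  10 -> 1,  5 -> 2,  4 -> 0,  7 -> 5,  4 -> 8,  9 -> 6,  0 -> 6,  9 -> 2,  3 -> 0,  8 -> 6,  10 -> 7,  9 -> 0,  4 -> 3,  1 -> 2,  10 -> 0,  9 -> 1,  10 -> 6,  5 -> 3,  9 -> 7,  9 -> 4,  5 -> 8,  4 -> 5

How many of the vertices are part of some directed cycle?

A vertex is on a directed cycle iff it belongs to a strongly connected component of size ≥ 2 (or has a self-loop).
The vertices on cycles are {0, 3, 4, 5, 6, 7, 8, 9, 10} — 9 in total.

9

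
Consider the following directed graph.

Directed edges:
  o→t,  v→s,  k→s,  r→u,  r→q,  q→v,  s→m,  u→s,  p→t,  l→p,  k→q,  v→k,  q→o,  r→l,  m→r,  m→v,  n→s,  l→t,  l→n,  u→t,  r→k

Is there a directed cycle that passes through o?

o lies on a cycle iff there is a path from o back to itself.
Exploring from o, it never reaches itself; equivalently, its strongly connected component is a singleton.

No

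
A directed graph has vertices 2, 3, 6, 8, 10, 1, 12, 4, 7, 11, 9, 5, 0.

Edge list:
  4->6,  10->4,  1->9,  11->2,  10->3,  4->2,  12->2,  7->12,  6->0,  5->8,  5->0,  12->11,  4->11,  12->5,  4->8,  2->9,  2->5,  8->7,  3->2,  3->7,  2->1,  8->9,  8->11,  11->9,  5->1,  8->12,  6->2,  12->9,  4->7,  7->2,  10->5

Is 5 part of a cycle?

5 is on a cycle iff 5 can reach itself via ≥1 edge.
5 → 8 → 12 → 5 — yes.

Yes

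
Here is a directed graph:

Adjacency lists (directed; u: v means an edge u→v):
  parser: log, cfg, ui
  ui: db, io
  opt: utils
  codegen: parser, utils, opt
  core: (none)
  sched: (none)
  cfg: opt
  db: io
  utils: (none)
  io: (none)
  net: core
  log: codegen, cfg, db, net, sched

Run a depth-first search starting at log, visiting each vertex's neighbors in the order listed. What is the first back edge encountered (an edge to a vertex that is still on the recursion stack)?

parser->log

DFS from log (visiting each vertex's neighbors in the order listed); mark gray on enter, black on exit:
log gray
  codegen gray
    parser gray
      parser→log: log is gray → back edge
First back edge: parser → log.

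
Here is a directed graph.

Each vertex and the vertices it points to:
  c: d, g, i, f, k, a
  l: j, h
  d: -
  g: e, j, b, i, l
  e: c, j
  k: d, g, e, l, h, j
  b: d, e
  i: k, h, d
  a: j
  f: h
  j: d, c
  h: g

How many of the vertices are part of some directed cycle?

A vertex is on a directed cycle iff it belongs to a strongly connected component of size ≥ 2 (or has a self-loop).
The vertices on cycles are {a, b, c, e, f, g, h, i, j, k, l} — 11 in total.

11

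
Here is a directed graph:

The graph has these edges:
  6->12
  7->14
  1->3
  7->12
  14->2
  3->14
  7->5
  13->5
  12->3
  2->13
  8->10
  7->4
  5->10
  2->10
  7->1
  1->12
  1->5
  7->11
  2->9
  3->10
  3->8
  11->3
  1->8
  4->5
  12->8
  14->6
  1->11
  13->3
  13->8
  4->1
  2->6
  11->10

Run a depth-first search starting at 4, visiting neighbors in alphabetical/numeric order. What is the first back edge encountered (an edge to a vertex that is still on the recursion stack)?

12→3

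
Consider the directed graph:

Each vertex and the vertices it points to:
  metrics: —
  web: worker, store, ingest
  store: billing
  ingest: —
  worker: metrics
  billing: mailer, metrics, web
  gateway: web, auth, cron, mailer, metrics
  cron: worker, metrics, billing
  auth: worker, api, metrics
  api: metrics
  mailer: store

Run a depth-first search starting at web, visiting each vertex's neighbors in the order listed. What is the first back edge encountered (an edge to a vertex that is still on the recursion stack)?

DFS from web (visiting each vertex's neighbors in the order listed); mark gray on enter, black on exit:
web gray
  worker gray
    metrics gray
    metrics black
  worker black
  store gray
    billing gray
      mailer gray
        mailer→store: store is gray → back edge
First back edge: mailer → store.

mailer→store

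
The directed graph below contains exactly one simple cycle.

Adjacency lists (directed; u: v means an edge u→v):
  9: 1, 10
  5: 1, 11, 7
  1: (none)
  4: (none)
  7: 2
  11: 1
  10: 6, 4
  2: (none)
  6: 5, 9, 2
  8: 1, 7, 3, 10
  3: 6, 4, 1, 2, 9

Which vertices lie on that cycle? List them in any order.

6, 9, 10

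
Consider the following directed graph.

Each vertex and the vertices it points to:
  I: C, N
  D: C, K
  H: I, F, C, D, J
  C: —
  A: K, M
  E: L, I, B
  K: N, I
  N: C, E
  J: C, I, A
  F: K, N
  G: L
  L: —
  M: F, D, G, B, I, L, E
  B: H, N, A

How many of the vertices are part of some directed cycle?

11

A vertex is on a directed cycle iff it belongs to a strongly connected component of size ≥ 2 (or has a self-loop).
The vertices on cycles are {A, B, D, E, F, H, I, J, K, M, N} — 11 in total.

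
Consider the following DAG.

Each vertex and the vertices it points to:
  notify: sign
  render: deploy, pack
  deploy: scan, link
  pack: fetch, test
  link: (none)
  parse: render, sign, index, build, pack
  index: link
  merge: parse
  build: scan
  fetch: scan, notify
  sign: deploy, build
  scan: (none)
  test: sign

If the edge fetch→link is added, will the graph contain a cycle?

No

Adding fetch→link creates a cycle iff link can already reach fetch.
Explore from link: no path reaches fetch. The graph stays acyclic.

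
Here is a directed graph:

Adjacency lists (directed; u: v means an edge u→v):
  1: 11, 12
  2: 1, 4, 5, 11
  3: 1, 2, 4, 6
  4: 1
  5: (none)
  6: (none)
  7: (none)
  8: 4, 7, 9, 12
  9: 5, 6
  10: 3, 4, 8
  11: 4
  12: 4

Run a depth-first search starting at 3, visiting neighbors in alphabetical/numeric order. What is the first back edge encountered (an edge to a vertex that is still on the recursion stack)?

4->1

DFS from 3 (visiting neighbors in alphabetical/numeric order); mark gray on enter, black on exit:
3 gray
  1 gray
    11 gray
      4 gray
        4→1: 1 is gray → back edge
First back edge: 4 → 1.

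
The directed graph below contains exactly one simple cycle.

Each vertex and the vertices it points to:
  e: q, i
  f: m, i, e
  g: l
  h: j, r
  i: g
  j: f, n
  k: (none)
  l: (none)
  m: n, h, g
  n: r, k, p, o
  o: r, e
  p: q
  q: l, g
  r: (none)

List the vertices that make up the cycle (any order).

DFS with gray/black marking from m:
m gray
  n gray
    r gray
    r black
    k gray
    k black
    p gray
      q gray
        l gray
        l black
        g gray
          g→l: l black — skip
        g black
      q black
    p black
    o gray
      o→r: r black — skip
      e gray
        e→q: q black — skip
        i gray
          i→g: g black — skip
        i black
      e black
    o black
  n black
  h gray
    j gray
      f gray
        f→m: m is gray → back edge
Back edge closes the cycle m → h → j → f → m; its vertices are {f, h, j, m}.

f, h, j, m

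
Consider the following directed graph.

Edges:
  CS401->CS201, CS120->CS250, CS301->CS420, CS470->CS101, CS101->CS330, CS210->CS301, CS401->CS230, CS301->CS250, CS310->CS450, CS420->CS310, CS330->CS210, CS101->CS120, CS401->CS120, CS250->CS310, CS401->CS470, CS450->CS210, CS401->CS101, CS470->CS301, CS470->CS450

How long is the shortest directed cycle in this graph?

5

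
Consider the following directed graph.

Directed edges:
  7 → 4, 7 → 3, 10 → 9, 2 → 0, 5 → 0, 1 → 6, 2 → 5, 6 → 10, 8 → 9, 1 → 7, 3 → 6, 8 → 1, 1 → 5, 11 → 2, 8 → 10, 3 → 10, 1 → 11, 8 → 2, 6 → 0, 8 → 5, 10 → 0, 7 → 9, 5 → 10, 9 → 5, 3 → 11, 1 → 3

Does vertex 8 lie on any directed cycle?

No

8 lies on a cycle iff there is a path from 8 back to itself.
Exploring from 8, it never reaches itself; equivalently, its strongly connected component is a singleton.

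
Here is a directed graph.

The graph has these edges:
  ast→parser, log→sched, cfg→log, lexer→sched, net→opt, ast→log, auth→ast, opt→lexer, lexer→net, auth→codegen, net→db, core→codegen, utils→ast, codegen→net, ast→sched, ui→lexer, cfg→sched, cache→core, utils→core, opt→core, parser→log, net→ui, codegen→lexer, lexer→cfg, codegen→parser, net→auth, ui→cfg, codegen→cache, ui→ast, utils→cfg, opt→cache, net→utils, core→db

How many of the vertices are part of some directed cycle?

A vertex is on a directed cycle iff it belongs to a strongly connected component of size ≥ 2 (or has a self-loop).
The vertices on cycles are {ui, net, opt, auth, core, cache, lexer, utils, codegen} — 9 in total.

9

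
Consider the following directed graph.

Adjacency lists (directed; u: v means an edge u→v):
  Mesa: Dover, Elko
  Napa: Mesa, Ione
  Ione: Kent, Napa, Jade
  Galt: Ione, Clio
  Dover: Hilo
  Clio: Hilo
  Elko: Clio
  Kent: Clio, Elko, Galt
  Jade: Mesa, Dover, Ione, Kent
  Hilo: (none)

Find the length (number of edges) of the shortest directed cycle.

For each vertex v, BFS finds the shortest path from v back to v.
The shortest such closed walk is Napa → Ione → Napa, length 2.

2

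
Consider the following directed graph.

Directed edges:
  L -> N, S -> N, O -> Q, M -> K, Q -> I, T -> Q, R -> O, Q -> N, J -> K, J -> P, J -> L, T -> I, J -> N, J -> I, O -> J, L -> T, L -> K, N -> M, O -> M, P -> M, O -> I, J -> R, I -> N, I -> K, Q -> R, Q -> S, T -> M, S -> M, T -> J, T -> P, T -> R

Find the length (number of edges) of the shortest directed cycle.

For each vertex v, BFS finds the shortest path from v back to v.
The shortest such closed walk is J → R → O → J, length 3.

3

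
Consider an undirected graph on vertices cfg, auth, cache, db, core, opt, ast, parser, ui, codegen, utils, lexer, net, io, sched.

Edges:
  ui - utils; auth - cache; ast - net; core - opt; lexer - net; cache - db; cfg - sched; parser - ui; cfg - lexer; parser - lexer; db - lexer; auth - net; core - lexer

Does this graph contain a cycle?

Yes

DFS, tracking each vertex's parent; an edge to a visited non-parent vertex closes a cycle.
Start from ast:
visit ast (parent –)
  visit net (parent ast)
    net–ast: parent, skip
    visit auth (parent net)
      auth–net: parent, skip
      visit cache (parent auth)
        cache–auth: parent, skip
        visit db (parent cache)
          visit lexer (parent db)
            lexer–db: parent, skip
            visit parser (parent lexer)
              parser–lexer: parent, skip
              visit ui (parent parser)
                visit utils (parent ui)
                  utils–ui: parent, skip
                ui–parser: parent, skip
            visit core (parent lexer)
              visit opt (parent core)
                opt–core: parent, skip
              core–lexer: parent, skip
            lexer–net: net visited and ≠ parent → cycle
Cycle: net – auth – cache – db – lexer – net.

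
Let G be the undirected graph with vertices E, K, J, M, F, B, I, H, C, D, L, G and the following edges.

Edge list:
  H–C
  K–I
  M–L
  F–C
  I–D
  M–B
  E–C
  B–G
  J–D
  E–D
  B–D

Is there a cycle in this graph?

No

DFS, tracking each vertex's parent; an edge to a visited non-parent vertex closes a cycle.
Start from J:
visit J (parent –)
  visit D (parent J)
    visit E (parent D)
      E–D: parent, skip
      visit C (parent E)
        visit H (parent C)
          H–C: parent, skip
        C–E: parent, skip
        visit F (parent C)
          F–C: parent, skip
    visit I (parent D)
      visit K (parent I)
        K–I: parent, skip
      I–D: parent, skip
    D–J: parent, skip
    visit B (parent D)
      visit G (parent B)
        G–B: parent, skip
      B–D: parent, skip
      visit M (parent B)
        M–B: parent, skip
        visit L (parent M)
          L–M: parent, skip
No non-parent visited neighbor found — the graph is a forest.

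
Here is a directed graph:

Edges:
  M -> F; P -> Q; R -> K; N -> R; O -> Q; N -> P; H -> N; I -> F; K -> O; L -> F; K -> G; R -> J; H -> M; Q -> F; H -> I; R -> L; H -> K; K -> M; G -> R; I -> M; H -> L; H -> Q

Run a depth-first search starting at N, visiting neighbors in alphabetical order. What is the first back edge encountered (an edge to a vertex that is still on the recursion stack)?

G->R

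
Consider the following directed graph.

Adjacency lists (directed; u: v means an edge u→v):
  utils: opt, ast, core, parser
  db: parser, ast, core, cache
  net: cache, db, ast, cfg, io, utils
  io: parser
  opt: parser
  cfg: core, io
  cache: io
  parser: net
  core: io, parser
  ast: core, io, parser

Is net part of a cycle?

Yes

net is on a cycle iff net can reach itself via ≥1 edge.
net → db → parser → net — yes.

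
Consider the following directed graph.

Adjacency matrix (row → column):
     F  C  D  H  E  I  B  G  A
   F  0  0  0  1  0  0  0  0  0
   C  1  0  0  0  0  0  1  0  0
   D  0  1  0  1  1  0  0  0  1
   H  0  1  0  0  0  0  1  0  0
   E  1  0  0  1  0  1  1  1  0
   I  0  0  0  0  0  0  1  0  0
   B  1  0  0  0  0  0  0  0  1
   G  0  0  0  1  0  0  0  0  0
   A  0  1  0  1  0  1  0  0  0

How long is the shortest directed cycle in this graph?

3

For each vertex v, BFS finds the shortest path from v back to v.
The shortest such closed walk is C → B → A → C, length 3.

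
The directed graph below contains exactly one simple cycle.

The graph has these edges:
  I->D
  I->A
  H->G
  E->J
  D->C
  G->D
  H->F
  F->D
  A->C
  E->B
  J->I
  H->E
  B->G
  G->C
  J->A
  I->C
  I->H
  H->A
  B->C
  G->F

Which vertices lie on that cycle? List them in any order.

DFS with gray/black marking from E:
E gray
  B gray
    C gray
    C black
    G gray
      G→C: C black — skip
      F gray
        D gray
          D→C: C black — skip
        D black
      F black
      G→D: D black — skip
    G black
  B black
  J gray
    A gray
      A→C: C black — skip
    A black
    I gray
      I→D: D black — skip
      H gray
        H→G: G black — skip
        H→E: E is gray → back edge
Back edge closes the cycle E → J → I → H → E; its vertices are {E, H, I, J}.

E, H, I, J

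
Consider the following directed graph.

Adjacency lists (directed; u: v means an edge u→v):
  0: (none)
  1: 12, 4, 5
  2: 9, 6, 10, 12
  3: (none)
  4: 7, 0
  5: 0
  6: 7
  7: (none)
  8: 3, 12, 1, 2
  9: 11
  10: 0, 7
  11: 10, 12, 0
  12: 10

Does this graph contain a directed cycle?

No

DFS with white/gray/black marking, starting from 0:
0 gray
0 black
1 gray
  12 gray
    10 gray
      10→0: 0 black — skip
      7 gray
      7 black
    10 black
  12 black
  4 gray
    4→7: 7 black — skip
    4→0: 0 black — skip
  4 black
  5 gray
    5→0: 0 black — skip
  5 black
1 black
2 gray
  9 gray
    11 gray
      11→10: 10 black — skip
      11→12: 12 black — skip
      11→0: 0 black — skip
    11 black
  9 black
  6 gray
    6→7: 7 black — skip
  6 black
  2→10: 10 black — skip
  2→12: 12 black — skip
2 black
3 gray
3 black
8 gray
  8→3: 3 black — skip
  8→12: 12 black — skip
  8→1: 1 black — skip
  8→2: 2 black — skip
8 black
Every edge goes to a white or black vertex — no back edge, so the graph is acyclic.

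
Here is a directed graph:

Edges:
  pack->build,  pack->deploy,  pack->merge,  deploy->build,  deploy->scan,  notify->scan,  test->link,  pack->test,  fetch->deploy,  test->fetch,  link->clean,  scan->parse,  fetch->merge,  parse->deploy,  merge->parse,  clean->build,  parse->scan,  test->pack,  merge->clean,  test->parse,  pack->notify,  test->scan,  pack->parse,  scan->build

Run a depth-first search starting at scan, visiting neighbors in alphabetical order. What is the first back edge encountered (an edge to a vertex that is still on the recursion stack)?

deploy->scan

DFS from scan (visiting neighbors in alphabetical order); mark gray on enter, black on exit:
scan gray
  build gray
  build black
  parse gray
    deploy gray
      deploy→build: build black — skip
      deploy→scan: scan is gray → back edge
First back edge: deploy → scan.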